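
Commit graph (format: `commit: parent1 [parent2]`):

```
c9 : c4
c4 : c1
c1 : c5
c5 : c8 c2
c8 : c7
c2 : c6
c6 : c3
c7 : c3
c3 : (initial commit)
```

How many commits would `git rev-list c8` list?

Walking parent pointers from c8: reachable set = {c3, c7, c8}.
That is 3 commits.

3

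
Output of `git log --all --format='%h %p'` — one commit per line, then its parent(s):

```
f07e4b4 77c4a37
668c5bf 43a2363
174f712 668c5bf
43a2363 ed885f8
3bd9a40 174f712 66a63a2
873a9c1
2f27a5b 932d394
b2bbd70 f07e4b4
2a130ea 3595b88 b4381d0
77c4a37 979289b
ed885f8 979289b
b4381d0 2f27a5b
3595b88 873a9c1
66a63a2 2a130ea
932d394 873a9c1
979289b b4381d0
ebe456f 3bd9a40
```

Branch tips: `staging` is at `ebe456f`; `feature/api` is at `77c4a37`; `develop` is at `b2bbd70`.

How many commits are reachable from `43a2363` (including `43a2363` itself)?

Walking parent pointers from 43a2363: reachable set = {2f27a5b, 43a2363, 873a9c1, 932d394, 979289b, b4381d0, ed885f8}.
That is 7 commits.

7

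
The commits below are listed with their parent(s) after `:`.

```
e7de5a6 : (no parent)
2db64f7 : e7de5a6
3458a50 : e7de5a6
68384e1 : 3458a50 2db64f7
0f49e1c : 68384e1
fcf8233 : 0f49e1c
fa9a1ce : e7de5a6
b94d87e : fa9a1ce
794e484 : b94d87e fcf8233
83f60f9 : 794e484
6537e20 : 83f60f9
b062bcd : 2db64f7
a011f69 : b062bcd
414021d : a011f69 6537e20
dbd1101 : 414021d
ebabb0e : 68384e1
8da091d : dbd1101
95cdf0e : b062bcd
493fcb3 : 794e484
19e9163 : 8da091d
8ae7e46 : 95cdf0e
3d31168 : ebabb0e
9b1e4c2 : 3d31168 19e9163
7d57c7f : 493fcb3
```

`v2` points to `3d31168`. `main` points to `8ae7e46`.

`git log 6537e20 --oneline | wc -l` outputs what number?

Walking parent pointers from 6537e20: reachable set = {0f49e1c, 2db64f7, 3458a50, 6537e20, 68384e1, 794e484, 83f60f9, b94d87e, e7de5a6, fa9a1ce, fcf8233}.
That is 11 commits.

11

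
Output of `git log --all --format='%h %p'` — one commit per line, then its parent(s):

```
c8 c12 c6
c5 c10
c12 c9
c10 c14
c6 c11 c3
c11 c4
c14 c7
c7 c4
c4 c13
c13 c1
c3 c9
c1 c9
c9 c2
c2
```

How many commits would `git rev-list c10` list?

8

Walking parent pointers from c10: reachable set = {c1, c10, c13, c14, c2, c4, c7, c9}.
That is 8 commits.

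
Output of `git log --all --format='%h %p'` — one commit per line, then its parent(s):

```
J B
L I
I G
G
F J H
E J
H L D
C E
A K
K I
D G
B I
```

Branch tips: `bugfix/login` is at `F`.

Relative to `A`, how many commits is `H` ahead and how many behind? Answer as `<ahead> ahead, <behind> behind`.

Reachable from H: {D, G, H, I, L}.
Reachable from A: {A, G, I, K}.
Only in H's history (ahead): {D, H, L} — 3.
Only in A's history (behind): {A, K} — 2.

3 ahead, 2 behind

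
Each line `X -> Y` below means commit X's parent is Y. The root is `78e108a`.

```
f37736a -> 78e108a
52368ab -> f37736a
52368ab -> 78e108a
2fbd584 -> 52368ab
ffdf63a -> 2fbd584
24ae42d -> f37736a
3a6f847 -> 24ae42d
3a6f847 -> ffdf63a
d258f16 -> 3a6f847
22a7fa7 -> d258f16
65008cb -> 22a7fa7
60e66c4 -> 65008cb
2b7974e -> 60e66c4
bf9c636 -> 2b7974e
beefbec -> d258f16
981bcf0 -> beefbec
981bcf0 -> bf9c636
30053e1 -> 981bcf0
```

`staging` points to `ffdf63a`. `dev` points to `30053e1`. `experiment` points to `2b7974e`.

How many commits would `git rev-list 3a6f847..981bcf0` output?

8

Reachable from 981bcf0: {22a7fa7, 24ae42d, 2b7974e, 2fbd584, 3a6f847, 52368ab, 60e66c4, 65008cb, 78e108a, 981bcf0, beefbec, bf9c636, d258f16, f37736a, ffdf63a}.
Reachable from 3a6f847: {24ae42d, 2fbd584, 3a6f847, 52368ab, 78e108a, f37736a, ffdf63a}.
In 981bcf0's history but not 3a6f847's: {22a7fa7, 2b7974e, 60e66c4, 65008cb, 981bcf0, beefbec, bf9c636, d258f16} — 8 commits.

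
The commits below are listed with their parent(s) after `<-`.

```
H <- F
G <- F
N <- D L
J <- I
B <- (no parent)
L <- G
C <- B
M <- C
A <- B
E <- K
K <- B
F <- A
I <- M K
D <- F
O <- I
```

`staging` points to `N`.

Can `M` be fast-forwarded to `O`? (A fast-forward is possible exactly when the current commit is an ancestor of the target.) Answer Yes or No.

Yes

A fast-forward from M to O is possible iff M is an ancestor of O.
Ancestors of O: {B, C, I, K, M, O}.
M is among them, so fast-forward is possible.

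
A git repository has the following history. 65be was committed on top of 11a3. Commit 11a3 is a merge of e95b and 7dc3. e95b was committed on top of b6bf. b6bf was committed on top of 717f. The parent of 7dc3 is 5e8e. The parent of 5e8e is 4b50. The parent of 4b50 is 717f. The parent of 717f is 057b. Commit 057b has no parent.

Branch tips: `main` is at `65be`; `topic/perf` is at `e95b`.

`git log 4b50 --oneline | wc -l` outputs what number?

Walking parent pointers from 4b50: reachable set = {057b, 4b50, 717f}.
That is 3 commits.

3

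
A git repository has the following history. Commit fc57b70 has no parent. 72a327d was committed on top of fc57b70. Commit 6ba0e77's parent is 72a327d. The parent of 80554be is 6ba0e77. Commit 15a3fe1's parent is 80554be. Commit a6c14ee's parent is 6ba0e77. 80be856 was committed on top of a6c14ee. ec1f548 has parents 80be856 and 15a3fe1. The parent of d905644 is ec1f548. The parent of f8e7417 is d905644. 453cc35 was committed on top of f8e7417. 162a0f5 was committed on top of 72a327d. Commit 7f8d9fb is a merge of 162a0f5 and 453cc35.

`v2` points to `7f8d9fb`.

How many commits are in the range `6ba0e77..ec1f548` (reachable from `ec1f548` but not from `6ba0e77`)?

Reachable from ec1f548: {15a3fe1, 6ba0e77, 72a327d, 80554be, 80be856, a6c14ee, ec1f548, fc57b70}.
Reachable from 6ba0e77: {6ba0e77, 72a327d, fc57b70}.
In ec1f548's history but not 6ba0e77's: {15a3fe1, 80554be, 80be856, a6c14ee, ec1f548} — 5 commits.

5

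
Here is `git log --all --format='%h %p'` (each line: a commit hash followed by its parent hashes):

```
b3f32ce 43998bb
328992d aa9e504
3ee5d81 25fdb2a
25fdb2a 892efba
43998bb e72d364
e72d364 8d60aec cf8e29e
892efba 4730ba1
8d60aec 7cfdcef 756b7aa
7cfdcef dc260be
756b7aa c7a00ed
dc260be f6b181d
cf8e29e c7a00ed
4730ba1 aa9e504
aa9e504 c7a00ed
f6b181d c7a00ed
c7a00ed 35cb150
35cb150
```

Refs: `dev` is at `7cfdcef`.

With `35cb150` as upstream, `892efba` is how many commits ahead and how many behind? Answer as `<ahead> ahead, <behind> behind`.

Reachable from 892efba: {35cb150, 4730ba1, 892efba, aa9e504, c7a00ed}.
Reachable from 35cb150: {35cb150}.
Only in 892efba's history (ahead): {4730ba1, 892efba, aa9e504, c7a00ed} — 4.
Only in 35cb150's history (behind): {} — 0.

4 ahead, 0 behind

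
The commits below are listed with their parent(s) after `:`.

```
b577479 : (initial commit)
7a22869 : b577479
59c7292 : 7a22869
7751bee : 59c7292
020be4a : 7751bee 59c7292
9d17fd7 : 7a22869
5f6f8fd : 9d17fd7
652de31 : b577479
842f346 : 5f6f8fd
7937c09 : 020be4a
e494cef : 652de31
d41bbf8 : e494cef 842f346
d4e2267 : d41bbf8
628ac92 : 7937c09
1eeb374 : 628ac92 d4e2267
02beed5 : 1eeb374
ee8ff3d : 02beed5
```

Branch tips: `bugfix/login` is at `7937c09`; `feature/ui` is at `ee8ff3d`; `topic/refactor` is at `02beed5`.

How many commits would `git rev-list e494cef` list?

Walking parent pointers from e494cef: reachable set = {652de31, b577479, e494cef}.
That is 3 commits.

3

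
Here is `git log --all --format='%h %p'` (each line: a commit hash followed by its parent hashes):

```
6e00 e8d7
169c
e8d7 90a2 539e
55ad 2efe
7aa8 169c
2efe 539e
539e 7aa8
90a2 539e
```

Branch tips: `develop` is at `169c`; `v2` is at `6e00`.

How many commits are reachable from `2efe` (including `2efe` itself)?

4

Walking parent pointers from 2efe: reachable set = {169c, 2efe, 539e, 7aa8}.
That is 4 commits.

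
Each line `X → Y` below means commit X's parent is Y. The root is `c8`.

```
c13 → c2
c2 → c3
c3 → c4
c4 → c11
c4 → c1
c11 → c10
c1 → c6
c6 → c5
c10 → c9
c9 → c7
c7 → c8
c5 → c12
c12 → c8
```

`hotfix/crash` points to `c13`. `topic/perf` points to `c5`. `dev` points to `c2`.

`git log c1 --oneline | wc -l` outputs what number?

5

Walking parent pointers from c1: reachable set = {c1, c12, c5, c6, c8}.
That is 5 commits.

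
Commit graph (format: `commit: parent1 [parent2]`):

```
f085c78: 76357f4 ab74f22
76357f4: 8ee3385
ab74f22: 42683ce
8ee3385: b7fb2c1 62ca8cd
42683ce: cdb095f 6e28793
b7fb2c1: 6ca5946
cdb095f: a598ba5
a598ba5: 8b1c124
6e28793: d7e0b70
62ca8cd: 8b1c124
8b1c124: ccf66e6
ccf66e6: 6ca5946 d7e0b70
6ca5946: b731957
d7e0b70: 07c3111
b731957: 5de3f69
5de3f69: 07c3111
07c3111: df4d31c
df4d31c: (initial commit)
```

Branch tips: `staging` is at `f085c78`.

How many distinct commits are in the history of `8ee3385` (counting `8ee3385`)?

11

Walking parent pointers from 8ee3385: reachable set = {07c3111, 5de3f69, 62ca8cd, 6ca5946, 8b1c124, 8ee3385, b731957, b7fb2c1, ccf66e6, d7e0b70, df4d31c}.
That is 11 commits.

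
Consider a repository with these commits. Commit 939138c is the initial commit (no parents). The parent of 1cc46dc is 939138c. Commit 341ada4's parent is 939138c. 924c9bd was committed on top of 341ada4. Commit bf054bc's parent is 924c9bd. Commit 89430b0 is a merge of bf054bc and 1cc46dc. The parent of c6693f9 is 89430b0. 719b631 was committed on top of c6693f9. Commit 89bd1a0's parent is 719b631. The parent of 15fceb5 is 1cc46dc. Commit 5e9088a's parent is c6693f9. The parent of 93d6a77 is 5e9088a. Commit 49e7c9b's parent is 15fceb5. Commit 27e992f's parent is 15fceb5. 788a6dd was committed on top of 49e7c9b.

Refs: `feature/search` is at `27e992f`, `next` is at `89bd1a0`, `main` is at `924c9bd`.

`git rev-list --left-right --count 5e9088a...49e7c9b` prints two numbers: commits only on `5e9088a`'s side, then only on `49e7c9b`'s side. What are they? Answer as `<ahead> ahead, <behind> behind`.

6 ahead, 2 behind

Reachable from 5e9088a: {1cc46dc, 341ada4, 5e9088a, 89430b0, 924c9bd, 939138c, bf054bc, c6693f9}.
Reachable from 49e7c9b: {15fceb5, 1cc46dc, 49e7c9b, 939138c}.
Only in 5e9088a's history (ahead): {341ada4, 5e9088a, 89430b0, 924c9bd, bf054bc, c6693f9} — 6.
Only in 49e7c9b's history (behind): {15fceb5, 49e7c9b} — 2.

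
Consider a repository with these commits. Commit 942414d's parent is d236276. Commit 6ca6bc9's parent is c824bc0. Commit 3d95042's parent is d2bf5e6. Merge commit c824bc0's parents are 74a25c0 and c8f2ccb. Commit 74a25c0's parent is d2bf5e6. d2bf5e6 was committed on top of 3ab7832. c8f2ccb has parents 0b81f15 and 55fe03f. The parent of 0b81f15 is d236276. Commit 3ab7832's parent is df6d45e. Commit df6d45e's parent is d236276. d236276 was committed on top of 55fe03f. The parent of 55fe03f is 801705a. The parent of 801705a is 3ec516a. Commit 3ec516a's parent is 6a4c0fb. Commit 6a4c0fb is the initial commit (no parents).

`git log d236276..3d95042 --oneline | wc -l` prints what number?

Reachable from 3d95042: {3ab7832, 3d95042, 3ec516a, 55fe03f, 6a4c0fb, 801705a, d236276, d2bf5e6, df6d45e}.
Reachable from d236276: {3ec516a, 55fe03f, 6a4c0fb, 801705a, d236276}.
In 3d95042's history but not d236276's: {3ab7832, 3d95042, d2bf5e6, df6d45e} — 4 commits.

4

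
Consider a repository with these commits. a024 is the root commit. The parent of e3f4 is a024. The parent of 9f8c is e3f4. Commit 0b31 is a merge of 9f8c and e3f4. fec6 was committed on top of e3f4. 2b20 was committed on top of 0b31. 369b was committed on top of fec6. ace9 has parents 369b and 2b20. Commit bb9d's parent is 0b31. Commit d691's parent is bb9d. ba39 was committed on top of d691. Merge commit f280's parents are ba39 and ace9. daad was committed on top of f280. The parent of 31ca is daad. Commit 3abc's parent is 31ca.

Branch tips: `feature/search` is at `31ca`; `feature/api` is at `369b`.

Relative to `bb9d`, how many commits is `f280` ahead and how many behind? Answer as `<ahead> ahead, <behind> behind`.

7 ahead, 0 behind

Reachable from f280: {0b31, 2b20, 369b, 9f8c, a024, ace9, ba39, bb9d, d691, e3f4, f280, fec6}.
Reachable from bb9d: {0b31, 9f8c, a024, bb9d, e3f4}.
Only in f280's history (ahead): {2b20, 369b, ace9, ba39, d691, f280, fec6} — 7.
Only in bb9d's history (behind): {} — 0.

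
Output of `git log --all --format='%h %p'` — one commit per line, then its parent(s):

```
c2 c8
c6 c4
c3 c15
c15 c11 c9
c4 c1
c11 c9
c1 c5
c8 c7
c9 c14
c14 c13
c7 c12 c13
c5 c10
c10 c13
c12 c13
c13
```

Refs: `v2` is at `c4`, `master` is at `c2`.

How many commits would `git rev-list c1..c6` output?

2

Reachable from c6: {c1, c10, c13, c4, c5, c6}.
Reachable from c1: {c1, c10, c13, c5}.
In c6's history but not c1's: {c4, c6} — 2 commits.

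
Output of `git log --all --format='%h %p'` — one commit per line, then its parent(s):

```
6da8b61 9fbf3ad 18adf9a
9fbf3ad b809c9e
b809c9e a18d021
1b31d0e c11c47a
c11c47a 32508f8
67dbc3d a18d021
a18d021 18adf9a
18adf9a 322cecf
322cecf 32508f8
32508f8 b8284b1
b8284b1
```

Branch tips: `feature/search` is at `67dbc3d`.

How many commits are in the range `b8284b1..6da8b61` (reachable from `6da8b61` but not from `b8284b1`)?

7

Reachable from 6da8b61: {18adf9a, 322cecf, 32508f8, 6da8b61, 9fbf3ad, a18d021, b809c9e, b8284b1}.
Reachable from b8284b1: {b8284b1}.
In 6da8b61's history but not b8284b1's: {18adf9a, 322cecf, 32508f8, 6da8b61, 9fbf3ad, a18d021, b809c9e} — 7 commits.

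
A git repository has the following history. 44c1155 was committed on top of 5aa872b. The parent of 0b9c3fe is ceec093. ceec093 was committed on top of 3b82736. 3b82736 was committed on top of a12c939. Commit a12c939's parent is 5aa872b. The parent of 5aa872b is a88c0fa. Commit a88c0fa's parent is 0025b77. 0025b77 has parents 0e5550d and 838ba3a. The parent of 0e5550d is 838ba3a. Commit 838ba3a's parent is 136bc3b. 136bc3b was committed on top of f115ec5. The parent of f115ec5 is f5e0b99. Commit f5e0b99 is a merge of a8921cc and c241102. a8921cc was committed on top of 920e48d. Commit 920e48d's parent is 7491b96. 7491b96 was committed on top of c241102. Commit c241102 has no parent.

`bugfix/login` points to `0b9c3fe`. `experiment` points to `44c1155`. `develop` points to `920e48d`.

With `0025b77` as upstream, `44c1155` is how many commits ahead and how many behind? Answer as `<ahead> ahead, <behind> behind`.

3 ahead, 0 behind

Reachable from 44c1155: {0025b77, 0e5550d, 136bc3b, 44c1155, 5aa872b, 7491b96, 838ba3a, 920e48d, a88c0fa, a8921cc, c241102, f115ec5, f5e0b99}.
Reachable from 0025b77: {0025b77, 0e5550d, 136bc3b, 7491b96, 838ba3a, 920e48d, a8921cc, c241102, f115ec5, f5e0b99}.
Only in 44c1155's history (ahead): {44c1155, 5aa872b, a88c0fa} — 3.
Only in 0025b77's history (behind): {} — 0.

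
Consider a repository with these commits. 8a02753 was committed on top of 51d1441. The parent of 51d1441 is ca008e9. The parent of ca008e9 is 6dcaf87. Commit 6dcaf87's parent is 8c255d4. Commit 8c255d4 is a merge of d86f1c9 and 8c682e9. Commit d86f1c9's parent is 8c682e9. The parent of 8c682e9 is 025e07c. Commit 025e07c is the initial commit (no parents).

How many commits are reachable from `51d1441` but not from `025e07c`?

6

Reachable from 51d1441: {025e07c, 51d1441, 6dcaf87, 8c255d4, 8c682e9, ca008e9, d86f1c9}.
Reachable from 025e07c: {025e07c}.
In 51d1441's history but not 025e07c's: {51d1441, 6dcaf87, 8c255d4, 8c682e9, ca008e9, d86f1c9} — 6 commits.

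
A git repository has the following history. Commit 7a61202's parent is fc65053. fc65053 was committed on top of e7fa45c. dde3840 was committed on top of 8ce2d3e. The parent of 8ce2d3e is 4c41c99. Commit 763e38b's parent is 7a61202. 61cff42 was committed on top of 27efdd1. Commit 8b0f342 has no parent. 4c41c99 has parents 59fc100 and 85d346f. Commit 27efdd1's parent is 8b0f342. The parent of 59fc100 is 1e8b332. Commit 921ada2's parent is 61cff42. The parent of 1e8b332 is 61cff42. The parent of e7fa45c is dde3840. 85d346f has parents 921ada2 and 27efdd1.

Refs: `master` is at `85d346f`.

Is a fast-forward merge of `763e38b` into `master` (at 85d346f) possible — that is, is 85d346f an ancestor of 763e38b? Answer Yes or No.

Yes

A fast-forward from 85d346f to 763e38b is possible iff 85d346f is an ancestor of 763e38b.
Ancestors of 763e38b: {1e8b332, 27efdd1, 4c41c99, 59fc100, 61cff42, 763e38b, 7a61202, 85d346f, 8b0f342, 8ce2d3e, 921ada2, dde3840, e7fa45c, fc65053}.
85d346f is among them, so fast-forward is possible.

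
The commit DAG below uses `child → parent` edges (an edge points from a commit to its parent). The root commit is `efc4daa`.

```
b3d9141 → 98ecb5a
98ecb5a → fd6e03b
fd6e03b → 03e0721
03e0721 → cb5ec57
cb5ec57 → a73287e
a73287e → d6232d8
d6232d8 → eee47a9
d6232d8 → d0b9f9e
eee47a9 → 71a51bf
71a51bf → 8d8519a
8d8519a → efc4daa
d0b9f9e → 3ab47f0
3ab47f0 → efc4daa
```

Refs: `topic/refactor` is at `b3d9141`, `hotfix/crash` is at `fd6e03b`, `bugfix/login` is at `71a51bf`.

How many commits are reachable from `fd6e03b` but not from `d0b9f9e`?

8

Reachable from fd6e03b: {03e0721, 3ab47f0, 71a51bf, 8d8519a, a73287e, cb5ec57, d0b9f9e, d6232d8, eee47a9, efc4daa, fd6e03b}.
Reachable from d0b9f9e: {3ab47f0, d0b9f9e, efc4daa}.
In fd6e03b's history but not d0b9f9e's: {03e0721, 71a51bf, 8d8519a, a73287e, cb5ec57, d6232d8, eee47a9, fd6e03b} — 8 commits.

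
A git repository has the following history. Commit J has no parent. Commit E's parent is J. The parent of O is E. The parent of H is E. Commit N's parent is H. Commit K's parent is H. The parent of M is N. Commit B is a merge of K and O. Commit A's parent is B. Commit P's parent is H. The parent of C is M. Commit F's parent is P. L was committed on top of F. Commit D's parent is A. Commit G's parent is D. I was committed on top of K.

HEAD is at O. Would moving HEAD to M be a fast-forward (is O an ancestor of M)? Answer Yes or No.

No

A fast-forward from O to M is possible iff O is an ancestor of M.
Ancestors of M: {E, H, J, M, N}.
O is not among them, so fast-forward is not possible.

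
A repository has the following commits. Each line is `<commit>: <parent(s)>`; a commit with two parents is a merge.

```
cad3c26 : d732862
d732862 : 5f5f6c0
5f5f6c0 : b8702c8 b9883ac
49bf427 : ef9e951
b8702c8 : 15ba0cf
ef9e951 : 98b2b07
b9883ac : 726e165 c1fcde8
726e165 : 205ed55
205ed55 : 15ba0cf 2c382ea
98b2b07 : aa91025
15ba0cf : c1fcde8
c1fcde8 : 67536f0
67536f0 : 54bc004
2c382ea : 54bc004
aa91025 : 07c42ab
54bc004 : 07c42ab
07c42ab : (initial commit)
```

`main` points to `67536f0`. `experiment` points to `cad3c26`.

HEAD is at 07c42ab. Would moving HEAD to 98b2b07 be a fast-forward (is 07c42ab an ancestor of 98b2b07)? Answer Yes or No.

Yes

A fast-forward from 07c42ab to 98b2b07 is possible iff 07c42ab is an ancestor of 98b2b07.
Ancestors of 98b2b07: {07c42ab, 98b2b07, aa91025}.
07c42ab is among them, so fast-forward is possible.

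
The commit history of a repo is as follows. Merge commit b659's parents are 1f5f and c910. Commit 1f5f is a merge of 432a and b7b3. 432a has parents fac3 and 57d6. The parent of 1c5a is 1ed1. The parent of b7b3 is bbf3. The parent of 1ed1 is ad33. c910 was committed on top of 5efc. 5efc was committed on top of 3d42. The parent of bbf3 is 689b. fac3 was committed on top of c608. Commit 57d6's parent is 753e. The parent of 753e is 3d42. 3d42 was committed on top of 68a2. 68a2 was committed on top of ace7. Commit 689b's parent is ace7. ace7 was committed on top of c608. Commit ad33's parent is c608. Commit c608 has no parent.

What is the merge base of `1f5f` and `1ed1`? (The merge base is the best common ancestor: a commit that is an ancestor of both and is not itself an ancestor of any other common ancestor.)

c608

Ancestors of 1f5f: {1f5f, 3d42, 432a, 57d6, 689b, 68a2, 753e, ace7, b7b3, bbf3, c608, fac3}.
Ancestors of 1ed1: {1ed1, ad33, c608}.
Common ancestors: {c608}.
The only common ancestor is c608, so it is the merge base.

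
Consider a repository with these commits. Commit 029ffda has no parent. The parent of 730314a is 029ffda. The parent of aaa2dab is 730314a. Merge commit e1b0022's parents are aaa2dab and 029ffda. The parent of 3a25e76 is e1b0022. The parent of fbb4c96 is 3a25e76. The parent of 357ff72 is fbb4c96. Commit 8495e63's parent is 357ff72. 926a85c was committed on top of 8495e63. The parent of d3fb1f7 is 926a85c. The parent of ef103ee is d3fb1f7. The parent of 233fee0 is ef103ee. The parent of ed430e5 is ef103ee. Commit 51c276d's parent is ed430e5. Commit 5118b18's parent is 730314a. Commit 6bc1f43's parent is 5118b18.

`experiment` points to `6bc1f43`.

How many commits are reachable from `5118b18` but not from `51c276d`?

Reachable from 5118b18: {029ffda, 5118b18, 730314a}.
Reachable from 51c276d: {029ffda, 357ff72, 3a25e76, 51c276d, 730314a, 8495e63, 926a85c, aaa2dab, d3fb1f7, e1b0022, ed430e5, ef103ee, fbb4c96}.
In 5118b18's history but not 51c276d's: {5118b18} — 1 commit.

1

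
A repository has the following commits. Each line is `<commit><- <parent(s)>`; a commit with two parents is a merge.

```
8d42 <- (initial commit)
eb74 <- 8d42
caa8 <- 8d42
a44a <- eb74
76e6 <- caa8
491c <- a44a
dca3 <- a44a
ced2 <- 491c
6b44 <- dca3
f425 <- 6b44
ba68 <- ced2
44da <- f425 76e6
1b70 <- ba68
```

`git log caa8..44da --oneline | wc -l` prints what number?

7

Reachable from 44da: {44da, 6b44, 76e6, 8d42, a44a, caa8, dca3, eb74, f425}.
Reachable from caa8: {8d42, caa8}.
In 44da's history but not caa8's: {44da, 6b44, 76e6, a44a, dca3, eb74, f425} — 7 commits.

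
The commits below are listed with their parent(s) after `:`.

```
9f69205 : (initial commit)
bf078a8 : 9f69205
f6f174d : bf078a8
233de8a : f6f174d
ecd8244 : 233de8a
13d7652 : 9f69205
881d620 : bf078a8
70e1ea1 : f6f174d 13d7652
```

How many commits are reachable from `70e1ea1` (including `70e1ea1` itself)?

Walking parent pointers from 70e1ea1: reachable set = {13d7652, 70e1ea1, 9f69205, bf078a8, f6f174d}.
That is 5 commits.

5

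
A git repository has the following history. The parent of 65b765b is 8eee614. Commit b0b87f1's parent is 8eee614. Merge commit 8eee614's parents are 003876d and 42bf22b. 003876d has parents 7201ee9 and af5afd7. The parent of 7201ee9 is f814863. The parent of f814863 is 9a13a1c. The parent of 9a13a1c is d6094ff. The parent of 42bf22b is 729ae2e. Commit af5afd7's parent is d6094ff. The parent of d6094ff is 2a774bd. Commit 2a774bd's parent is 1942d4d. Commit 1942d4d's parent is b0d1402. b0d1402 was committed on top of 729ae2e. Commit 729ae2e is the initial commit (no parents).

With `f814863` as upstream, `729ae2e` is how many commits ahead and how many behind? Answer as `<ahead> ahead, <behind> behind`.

0 ahead, 6 behind

Reachable from 729ae2e: {729ae2e}.
Reachable from f814863: {1942d4d, 2a774bd, 729ae2e, 9a13a1c, b0d1402, d6094ff, f814863}.
Only in 729ae2e's history (ahead): {} — 0.
Only in f814863's history (behind): {1942d4d, 2a774bd, 9a13a1c, b0d1402, d6094ff, f814863} — 6.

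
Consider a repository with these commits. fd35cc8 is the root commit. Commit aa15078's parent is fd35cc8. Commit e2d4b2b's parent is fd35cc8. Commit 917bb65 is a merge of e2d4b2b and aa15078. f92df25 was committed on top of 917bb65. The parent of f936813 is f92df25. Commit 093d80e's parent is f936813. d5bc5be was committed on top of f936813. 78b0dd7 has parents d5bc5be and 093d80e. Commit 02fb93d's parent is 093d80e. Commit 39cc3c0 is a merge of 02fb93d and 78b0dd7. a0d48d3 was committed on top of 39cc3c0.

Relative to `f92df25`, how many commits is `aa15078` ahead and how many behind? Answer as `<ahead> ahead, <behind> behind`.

0 ahead, 3 behind

Reachable from aa15078: {aa15078, fd35cc8}.
Reachable from f92df25: {917bb65, aa15078, e2d4b2b, f92df25, fd35cc8}.
Only in aa15078's history (ahead): {} — 0.
Only in f92df25's history (behind): {917bb65, e2d4b2b, f92df25} — 3.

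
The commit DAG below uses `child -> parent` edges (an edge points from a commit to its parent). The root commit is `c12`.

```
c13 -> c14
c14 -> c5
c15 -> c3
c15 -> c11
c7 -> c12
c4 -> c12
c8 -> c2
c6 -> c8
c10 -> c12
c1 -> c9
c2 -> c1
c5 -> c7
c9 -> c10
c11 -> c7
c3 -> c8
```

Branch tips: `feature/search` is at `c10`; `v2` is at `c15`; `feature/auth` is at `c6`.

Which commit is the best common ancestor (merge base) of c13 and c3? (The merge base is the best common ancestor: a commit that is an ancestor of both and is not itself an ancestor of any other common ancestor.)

c12

Ancestors of c13: {c12, c13, c14, c5, c7}.
Ancestors of c3: {c1, c10, c12, c2, c3, c8, c9}.
Common ancestors: {c12}.
The only common ancestor is c12, so it is the merge base.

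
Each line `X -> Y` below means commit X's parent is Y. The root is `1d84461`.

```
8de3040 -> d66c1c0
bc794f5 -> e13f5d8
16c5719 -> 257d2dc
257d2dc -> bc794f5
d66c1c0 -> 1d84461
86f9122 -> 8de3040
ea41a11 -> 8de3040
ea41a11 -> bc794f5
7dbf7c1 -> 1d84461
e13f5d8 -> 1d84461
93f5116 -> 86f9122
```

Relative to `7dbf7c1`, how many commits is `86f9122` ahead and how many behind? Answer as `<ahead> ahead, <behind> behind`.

Reachable from 86f9122: {1d84461, 86f9122, 8de3040, d66c1c0}.
Reachable from 7dbf7c1: {1d84461, 7dbf7c1}.
Only in 86f9122's history (ahead): {86f9122, 8de3040, d66c1c0} — 3.
Only in 7dbf7c1's history (behind): {7dbf7c1} — 1.

3 ahead, 1 behind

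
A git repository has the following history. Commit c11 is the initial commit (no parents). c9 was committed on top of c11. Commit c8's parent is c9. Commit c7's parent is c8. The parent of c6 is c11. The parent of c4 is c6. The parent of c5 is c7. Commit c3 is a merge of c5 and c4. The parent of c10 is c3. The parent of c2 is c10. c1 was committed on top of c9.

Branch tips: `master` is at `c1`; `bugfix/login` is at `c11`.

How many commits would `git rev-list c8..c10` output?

Reachable from c10: {c10, c11, c3, c4, c5, c6, c7, c8, c9}.
Reachable from c8: {c11, c8, c9}.
In c10's history but not c8's: {c10, c3, c4, c5, c6, c7} — 6 commits.

6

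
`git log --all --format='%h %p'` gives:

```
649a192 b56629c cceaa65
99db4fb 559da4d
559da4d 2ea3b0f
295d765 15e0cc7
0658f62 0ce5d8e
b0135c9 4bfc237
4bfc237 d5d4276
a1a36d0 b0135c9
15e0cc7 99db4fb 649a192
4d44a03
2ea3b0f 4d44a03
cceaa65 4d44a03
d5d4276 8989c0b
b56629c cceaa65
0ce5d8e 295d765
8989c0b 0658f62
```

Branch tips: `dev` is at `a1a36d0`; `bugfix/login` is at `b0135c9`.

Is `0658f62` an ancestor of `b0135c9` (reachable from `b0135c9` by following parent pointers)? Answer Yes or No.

Yes

Ancestors of b0135c9 (commits reachable by following parents): {0658f62, 0ce5d8e, 15e0cc7, 295d765, 2ea3b0f, 4bfc237, 4d44a03, 559da4d, 649a192, 8989c0b, 99db4fb, b0135c9, b56629c, cceaa65, d5d4276}.
0658f62 is in that set, so it is an ancestor of b0135c9.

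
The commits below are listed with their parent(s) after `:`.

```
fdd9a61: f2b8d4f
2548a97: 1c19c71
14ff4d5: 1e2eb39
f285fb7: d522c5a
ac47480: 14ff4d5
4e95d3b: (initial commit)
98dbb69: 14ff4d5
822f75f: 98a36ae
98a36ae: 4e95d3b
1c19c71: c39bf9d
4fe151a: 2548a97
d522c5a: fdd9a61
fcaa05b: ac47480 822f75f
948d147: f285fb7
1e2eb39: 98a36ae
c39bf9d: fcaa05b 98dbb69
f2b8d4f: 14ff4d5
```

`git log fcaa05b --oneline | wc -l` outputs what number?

7

Walking parent pointers from fcaa05b: reachable set = {14ff4d5, 1e2eb39, 4e95d3b, 822f75f, 98a36ae, ac47480, fcaa05b}.
That is 7 commits.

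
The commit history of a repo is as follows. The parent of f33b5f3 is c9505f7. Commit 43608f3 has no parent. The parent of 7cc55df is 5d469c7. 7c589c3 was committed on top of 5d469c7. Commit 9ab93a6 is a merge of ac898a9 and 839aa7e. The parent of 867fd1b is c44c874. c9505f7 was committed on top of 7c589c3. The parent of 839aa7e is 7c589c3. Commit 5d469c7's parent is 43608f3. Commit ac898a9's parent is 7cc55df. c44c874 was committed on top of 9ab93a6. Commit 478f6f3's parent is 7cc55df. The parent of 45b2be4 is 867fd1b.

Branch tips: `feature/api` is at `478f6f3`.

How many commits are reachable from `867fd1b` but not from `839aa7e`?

5

Reachable from 867fd1b: {43608f3, 5d469c7, 7c589c3, 7cc55df, 839aa7e, 867fd1b, 9ab93a6, ac898a9, c44c874}.
Reachable from 839aa7e: {43608f3, 5d469c7, 7c589c3, 839aa7e}.
In 867fd1b's history but not 839aa7e's: {7cc55df, 867fd1b, 9ab93a6, ac898a9, c44c874} — 5 commits.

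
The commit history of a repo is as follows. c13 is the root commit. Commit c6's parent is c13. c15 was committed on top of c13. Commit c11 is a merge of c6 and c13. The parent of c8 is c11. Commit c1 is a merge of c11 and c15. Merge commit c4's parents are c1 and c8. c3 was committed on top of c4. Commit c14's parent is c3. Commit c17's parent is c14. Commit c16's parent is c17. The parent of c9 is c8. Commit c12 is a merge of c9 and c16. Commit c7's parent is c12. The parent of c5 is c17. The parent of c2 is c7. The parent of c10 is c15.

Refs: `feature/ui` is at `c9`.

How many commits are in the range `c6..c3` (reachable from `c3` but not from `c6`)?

Reachable from c3: {c1, c11, c13, c15, c3, c4, c6, c8}.
Reachable from c6: {c13, c6}.
In c3's history but not c6's: {c1, c11, c15, c3, c4, c8} — 6 commits.

6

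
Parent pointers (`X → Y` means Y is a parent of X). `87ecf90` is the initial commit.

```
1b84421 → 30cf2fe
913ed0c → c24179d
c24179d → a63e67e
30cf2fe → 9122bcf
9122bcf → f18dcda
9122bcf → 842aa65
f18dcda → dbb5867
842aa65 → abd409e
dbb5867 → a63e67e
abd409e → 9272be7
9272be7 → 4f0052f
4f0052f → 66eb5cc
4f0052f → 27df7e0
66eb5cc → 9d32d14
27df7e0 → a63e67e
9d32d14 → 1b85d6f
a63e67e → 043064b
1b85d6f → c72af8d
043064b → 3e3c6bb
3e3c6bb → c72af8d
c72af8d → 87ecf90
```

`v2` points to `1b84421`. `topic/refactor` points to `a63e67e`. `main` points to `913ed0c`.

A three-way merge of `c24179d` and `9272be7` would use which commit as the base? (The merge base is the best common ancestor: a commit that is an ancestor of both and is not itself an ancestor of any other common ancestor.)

a63e67e

Ancestors of c24179d: {043064b, 3e3c6bb, 87ecf90, a63e67e, c24179d, c72af8d}.
Ancestors of 9272be7: {043064b, 1b85d6f, 27df7e0, 3e3c6bb, 4f0052f, 66eb5cc, 87ecf90, 9272be7, 9d32d14, a63e67e, c72af8d}.
Common ancestors: {043064b, 3e3c6bb, 87ecf90, a63e67e, c72af8d}.
Among these, a63e67e is not an ancestor of any other common ancestor — it is the merge base.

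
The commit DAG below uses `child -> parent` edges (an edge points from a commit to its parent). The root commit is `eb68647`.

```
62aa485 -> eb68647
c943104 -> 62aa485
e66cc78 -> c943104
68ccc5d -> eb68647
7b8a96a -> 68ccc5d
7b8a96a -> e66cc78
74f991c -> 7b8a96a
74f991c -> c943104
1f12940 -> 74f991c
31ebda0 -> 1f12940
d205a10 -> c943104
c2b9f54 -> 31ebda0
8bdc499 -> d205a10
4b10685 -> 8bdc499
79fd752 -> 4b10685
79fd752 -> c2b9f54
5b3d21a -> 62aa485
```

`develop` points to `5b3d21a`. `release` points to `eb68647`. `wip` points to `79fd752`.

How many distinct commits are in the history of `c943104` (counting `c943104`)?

Walking parent pointers from c943104: reachable set = {62aa485, c943104, eb68647}.
That is 3 commits.

3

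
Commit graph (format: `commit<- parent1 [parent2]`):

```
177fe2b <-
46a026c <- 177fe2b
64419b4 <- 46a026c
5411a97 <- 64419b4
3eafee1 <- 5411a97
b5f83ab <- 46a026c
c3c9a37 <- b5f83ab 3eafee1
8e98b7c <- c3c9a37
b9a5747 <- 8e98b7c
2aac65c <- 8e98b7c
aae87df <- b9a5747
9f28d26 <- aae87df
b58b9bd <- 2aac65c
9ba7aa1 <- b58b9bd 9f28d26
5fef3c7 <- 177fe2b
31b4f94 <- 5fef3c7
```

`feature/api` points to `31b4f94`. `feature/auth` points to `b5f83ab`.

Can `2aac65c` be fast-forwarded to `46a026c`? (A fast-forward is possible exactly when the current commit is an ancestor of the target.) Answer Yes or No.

No

A fast-forward from 2aac65c to 46a026c is possible iff 2aac65c is an ancestor of 46a026c.
Ancestors of 46a026c: {177fe2b, 46a026c}.
2aac65c is not among them, so fast-forward is not possible.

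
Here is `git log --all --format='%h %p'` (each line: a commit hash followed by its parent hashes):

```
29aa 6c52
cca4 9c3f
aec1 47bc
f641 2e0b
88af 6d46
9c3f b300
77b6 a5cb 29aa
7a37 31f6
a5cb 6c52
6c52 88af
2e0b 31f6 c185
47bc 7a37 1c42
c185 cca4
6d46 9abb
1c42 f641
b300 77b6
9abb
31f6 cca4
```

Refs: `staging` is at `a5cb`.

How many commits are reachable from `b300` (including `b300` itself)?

8

Walking parent pointers from b300: reachable set = {29aa, 6c52, 6d46, 77b6, 88af, 9abb, a5cb, b300}.
That is 8 commits.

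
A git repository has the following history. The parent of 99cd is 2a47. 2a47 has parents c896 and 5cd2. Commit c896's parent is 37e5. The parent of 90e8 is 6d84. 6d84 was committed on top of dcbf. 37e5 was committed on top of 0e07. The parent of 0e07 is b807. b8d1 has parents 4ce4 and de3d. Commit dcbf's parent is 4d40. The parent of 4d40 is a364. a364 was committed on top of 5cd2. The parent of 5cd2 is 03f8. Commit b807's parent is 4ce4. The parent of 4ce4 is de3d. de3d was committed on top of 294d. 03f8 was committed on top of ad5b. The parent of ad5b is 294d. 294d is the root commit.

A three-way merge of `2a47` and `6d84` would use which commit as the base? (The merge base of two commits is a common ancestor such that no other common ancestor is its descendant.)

Ancestors of 2a47: {03f8, 0e07, 294d, 2a47, 37e5, 4ce4, 5cd2, ad5b, b807, c896, de3d}.
Ancestors of 6d84: {03f8, 294d, 4d40, 5cd2, 6d84, a364, ad5b, dcbf}.
Common ancestors: {03f8, 294d, 5cd2, ad5b}.
Among these, 5cd2 is not an ancestor of any other common ancestor — it is the merge base.

5cd2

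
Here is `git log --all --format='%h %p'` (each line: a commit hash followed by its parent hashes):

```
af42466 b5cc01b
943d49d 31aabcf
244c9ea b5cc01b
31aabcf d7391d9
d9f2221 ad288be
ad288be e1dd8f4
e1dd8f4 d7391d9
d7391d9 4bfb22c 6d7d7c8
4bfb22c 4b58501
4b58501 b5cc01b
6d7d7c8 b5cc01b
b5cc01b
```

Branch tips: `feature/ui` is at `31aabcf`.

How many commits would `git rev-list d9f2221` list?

Walking parent pointers from d9f2221: reachable set = {4b58501, 4bfb22c, 6d7d7c8, ad288be, b5cc01b, d7391d9, d9f2221, e1dd8f4}.
That is 8 commits.

8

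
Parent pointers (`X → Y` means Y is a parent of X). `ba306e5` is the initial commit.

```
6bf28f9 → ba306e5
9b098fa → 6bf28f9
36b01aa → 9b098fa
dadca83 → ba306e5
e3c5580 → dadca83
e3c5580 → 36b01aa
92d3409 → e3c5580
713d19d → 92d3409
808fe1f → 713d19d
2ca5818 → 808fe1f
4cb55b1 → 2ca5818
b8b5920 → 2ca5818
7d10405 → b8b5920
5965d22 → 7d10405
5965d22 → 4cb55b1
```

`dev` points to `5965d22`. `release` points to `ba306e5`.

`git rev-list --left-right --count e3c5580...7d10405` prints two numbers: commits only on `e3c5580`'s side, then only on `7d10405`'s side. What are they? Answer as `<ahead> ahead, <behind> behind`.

0 ahead, 6 behind

Reachable from e3c5580: {36b01aa, 6bf28f9, 9b098fa, ba306e5, dadca83, e3c5580}.
Reachable from 7d10405: {2ca5818, 36b01aa, 6bf28f9, 713d19d, 7d10405, 808fe1f, 92d3409, 9b098fa, b8b5920, ba306e5, dadca83, e3c5580}.
Only in e3c5580's history (ahead): {} — 0.
Only in 7d10405's history (behind): {2ca5818, 713d19d, 7d10405, 808fe1f, 92d3409, b8b5920} — 6.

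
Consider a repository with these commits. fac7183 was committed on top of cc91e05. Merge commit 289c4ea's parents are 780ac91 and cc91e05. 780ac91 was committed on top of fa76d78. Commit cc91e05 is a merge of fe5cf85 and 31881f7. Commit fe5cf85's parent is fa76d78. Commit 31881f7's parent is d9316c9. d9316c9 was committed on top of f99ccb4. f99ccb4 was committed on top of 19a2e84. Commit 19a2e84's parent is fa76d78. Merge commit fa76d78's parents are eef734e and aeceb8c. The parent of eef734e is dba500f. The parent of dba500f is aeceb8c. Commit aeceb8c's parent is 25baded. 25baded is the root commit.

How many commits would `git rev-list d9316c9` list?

8

Walking parent pointers from d9316c9: reachable set = {19a2e84, 25baded, aeceb8c, d9316c9, dba500f, eef734e, f99ccb4, fa76d78}.
That is 8 commits.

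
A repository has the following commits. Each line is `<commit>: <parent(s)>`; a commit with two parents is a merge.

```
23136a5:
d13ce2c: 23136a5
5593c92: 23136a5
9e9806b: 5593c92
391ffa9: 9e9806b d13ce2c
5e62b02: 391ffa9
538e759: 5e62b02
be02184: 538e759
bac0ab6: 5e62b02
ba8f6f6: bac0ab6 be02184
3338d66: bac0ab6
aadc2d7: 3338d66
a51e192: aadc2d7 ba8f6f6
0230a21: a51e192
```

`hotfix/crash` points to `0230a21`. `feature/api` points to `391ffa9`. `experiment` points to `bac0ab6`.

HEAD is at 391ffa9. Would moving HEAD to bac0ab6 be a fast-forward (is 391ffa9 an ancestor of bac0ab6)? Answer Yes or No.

Yes

A fast-forward from 391ffa9 to bac0ab6 is possible iff 391ffa9 is an ancestor of bac0ab6.
Ancestors of bac0ab6: {23136a5, 391ffa9, 5593c92, 5e62b02, 9e9806b, bac0ab6, d13ce2c}.
391ffa9 is among them, so fast-forward is possible.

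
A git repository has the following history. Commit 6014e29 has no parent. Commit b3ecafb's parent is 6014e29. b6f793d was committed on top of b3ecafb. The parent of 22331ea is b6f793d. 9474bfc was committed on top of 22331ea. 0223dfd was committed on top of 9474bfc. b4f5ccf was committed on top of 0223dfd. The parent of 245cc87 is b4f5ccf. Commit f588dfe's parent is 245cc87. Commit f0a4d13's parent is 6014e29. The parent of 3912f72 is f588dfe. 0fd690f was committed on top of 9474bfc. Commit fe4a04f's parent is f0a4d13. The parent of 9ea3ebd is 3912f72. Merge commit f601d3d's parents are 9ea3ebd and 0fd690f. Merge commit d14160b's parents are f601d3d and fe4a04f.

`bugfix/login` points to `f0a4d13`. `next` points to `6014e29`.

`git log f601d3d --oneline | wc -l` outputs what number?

13

Walking parent pointers from f601d3d: reachable set = {0223dfd, 0fd690f, 22331ea, 245cc87, 3912f72, 6014e29, 9474bfc, 9ea3ebd, b3ecafb, b4f5ccf, b6f793d, f588dfe, f601d3d}.
That is 13 commits.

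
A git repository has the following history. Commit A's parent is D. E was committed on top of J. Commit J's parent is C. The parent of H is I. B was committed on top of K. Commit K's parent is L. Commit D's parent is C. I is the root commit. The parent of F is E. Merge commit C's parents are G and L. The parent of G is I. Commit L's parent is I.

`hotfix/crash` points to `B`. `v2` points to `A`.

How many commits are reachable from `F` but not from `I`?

6

Reachable from F: {C, E, F, G, I, J, L}.
Reachable from I: {I}.
In F's history but not I's: {C, E, F, G, J, L} — 6 commits.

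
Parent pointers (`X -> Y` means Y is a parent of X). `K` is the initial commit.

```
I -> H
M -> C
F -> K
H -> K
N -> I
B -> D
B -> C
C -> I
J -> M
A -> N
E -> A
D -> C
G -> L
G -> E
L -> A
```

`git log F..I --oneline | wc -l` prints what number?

2

Reachable from I: {H, I, K}.
Reachable from F: {F, K}.
In I's history but not F's: {H, I} — 2 commits.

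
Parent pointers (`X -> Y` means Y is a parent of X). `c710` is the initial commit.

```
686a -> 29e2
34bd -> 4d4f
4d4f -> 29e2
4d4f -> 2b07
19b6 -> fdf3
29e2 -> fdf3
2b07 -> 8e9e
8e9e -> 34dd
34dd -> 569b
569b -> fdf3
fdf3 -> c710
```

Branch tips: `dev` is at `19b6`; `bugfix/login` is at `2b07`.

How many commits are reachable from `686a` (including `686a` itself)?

4

Walking parent pointers from 686a: reachable set = {29e2, 686a, c710, fdf3}.
That is 4 commits.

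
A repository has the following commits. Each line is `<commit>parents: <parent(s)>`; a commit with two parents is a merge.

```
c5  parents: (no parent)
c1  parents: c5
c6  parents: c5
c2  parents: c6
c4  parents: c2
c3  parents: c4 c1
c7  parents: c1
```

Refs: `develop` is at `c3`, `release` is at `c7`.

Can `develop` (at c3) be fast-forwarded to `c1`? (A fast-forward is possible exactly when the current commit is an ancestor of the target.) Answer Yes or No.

A fast-forward from c3 to c1 is possible iff c3 is an ancestor of c1.
Ancestors of c1: {c1, c5}.
c3 is not among them, so fast-forward is not possible.

No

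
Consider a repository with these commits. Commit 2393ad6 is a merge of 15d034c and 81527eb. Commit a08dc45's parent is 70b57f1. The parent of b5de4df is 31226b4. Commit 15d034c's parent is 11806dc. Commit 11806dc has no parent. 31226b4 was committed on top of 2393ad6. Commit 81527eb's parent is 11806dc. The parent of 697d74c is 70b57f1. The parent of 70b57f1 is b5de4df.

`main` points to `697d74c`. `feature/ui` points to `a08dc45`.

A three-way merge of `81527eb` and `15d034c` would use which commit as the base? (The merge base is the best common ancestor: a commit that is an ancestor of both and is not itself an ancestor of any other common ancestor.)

11806dc

Ancestors of 81527eb: {11806dc, 81527eb}.
Ancestors of 15d034c: {11806dc, 15d034c}.
Common ancestors: {11806dc}.
The only common ancestor is 11806dc, so it is the merge base.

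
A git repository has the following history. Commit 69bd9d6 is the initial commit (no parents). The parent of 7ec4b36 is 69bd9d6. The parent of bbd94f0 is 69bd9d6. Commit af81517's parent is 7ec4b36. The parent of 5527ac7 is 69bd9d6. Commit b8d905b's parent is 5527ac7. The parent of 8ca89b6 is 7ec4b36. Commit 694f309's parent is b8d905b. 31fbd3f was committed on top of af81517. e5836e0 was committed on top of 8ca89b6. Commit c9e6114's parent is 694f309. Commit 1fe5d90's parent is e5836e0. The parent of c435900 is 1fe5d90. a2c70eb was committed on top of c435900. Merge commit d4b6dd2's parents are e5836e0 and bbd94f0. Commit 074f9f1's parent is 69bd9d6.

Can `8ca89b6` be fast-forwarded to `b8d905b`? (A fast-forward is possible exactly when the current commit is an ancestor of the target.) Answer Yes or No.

No

A fast-forward from 8ca89b6 to b8d905b is possible iff 8ca89b6 is an ancestor of b8d905b.
Ancestors of b8d905b: {5527ac7, 69bd9d6, b8d905b}.
8ca89b6 is not among them, so fast-forward is not possible.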